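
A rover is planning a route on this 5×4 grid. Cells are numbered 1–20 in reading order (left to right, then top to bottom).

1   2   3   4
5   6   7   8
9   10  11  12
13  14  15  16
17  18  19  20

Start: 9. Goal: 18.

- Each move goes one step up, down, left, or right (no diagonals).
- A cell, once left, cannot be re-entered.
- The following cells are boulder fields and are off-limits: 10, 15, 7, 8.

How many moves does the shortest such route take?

3

The Manhattan distance from 9 to 18 is |3−5| + |1−2| = 3, so at least 3 moves are needed.
A route of 3 moves achieves this: 9 → 13 → 17 → 18.
Since 3 matches the lower bound, it is optimal.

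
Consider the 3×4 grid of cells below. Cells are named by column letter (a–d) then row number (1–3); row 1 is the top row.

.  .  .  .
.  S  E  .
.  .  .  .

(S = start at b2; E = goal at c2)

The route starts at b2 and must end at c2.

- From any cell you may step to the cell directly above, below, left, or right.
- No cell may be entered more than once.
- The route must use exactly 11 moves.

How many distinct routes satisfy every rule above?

Need simple routes of exactly 11 moves from b2 to c2 (Manhattan distance 1, so 5 moves are spent on a detour and 5 undoing it).
Enumerating: b2 b1 a1 a2 a3 b3 c3 d3 d2 d1 c1 c2 | b2 b3 a3 a2 a1 b1 c1 d1 d2 d3 c3 c2.
That gives 2 routes.

2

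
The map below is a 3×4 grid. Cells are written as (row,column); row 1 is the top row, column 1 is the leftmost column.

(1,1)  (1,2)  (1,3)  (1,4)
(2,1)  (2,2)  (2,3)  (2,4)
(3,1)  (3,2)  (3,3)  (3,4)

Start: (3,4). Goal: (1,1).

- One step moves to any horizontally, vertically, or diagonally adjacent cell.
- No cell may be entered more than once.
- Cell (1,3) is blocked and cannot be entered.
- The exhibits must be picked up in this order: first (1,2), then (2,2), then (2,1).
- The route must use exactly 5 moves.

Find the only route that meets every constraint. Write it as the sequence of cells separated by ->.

The waypoints must appear in the order (1,2), (2,2), (2,1), with no cell reused.
Route from (3,4): 2× up-left (reaching (1,2)), down to (2,2), left to (2,1), up to (1,1) — 5 moves in all.
Check: order respected ((1,2) at step 2, (2,2) at step 3, (2,1) at step 4); 5 moves as required.

(3,4) -> (2,3) -> (1,2) -> (2,2) -> (2,1) -> (1,1)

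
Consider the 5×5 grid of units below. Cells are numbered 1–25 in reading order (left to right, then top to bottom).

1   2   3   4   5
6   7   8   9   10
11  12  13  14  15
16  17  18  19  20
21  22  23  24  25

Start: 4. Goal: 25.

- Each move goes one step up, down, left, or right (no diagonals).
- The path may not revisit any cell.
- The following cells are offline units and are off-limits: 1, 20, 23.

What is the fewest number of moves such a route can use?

The Manhattan distance from 4 to 25 is |1−5| + |4−5| = 5, so at least 5 moves are needed.
A route of 5 moves achieves this: 4 → 9 → 14 → 19 → 24 → 25.
Since 5 matches the lower bound, it is optimal.

5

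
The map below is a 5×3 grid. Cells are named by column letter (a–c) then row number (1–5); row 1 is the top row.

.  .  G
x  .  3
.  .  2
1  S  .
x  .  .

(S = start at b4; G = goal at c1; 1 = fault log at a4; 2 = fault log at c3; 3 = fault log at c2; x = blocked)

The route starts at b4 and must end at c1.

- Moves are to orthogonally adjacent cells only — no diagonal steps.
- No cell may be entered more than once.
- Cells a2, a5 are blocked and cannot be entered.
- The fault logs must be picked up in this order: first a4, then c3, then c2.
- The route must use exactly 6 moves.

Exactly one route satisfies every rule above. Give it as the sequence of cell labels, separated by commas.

b4, a4, a3, b3, c3, c2, c1

The waypoints must appear in the order a4, c3, c2, with no cell reused.
Route from b4: left to a4, up to a3, 2× right (reaching c3), 2× up (reaching c1) — 6 moves in all.
Check: order respected (1 at step 1, 2 at step 4, 3 at step 5); 6 moves as required.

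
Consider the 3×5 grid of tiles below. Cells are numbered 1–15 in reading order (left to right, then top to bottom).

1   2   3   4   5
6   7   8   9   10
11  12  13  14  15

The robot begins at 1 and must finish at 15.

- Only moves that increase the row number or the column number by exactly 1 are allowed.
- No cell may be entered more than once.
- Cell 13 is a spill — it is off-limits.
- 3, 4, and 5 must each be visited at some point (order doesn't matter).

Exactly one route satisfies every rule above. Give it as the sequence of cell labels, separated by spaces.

1 2 3 4 5 10 15

Moves only go right or down, so the column and row indices never decrease.
Route from 1: right 4 to 5, down 2 to 15 — 6 moves in all.
Check: all required cells visited.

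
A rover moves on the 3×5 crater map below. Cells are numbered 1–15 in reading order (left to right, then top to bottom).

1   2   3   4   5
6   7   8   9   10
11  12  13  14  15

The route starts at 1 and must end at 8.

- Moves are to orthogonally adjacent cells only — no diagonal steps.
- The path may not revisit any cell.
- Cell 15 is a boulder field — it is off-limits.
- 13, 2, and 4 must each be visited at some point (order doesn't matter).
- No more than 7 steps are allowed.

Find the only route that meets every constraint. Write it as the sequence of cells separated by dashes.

1 - 2 - 3 - 4 - 9 - 14 - 13 - 8

Any route must reach 13, 2, and 4 and still end at 8 within 7 moves, so the order of the required stops is forced.
Route from 1: right 3 to 4, down 2 to 14, left 1 to 13, up 1 to 8 — 7 moves in all.
Check: all required cells visited; 7 ≤ 7 moves.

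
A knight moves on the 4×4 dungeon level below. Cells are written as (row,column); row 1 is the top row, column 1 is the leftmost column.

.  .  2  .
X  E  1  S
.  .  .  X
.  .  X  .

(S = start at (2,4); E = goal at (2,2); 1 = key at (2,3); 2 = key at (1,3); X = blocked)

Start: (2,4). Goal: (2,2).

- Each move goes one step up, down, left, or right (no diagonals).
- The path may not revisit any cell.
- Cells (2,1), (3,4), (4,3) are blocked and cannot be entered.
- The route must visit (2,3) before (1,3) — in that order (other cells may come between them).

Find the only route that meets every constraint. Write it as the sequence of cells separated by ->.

(2,4) -> (2,3) -> (1,3) -> (1,2) -> (2,2)

The waypoints must appear in the order (2,3), (1,3), with no cell reused.
Route from (2,4): left to (2,3), up to (1,3), left to (1,2), down to (2,2) — 4 moves in all.
Check: order respected (1 at step 1, 2 at step 2).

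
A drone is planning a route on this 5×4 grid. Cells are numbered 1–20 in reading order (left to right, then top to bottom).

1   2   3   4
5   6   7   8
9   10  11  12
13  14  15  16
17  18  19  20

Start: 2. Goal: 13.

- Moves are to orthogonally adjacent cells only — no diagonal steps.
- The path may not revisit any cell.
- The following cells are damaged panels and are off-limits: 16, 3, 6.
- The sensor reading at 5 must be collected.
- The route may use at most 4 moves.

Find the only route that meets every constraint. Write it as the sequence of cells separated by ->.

The 4-move cap with required stops at 5 leaves no slack for detours.
Route from 2: left 1 to 1, down 3 to 13 — 4 moves in all.
Check: all required cells visited; 4 ≤ 4 moves.

2 -> 1 -> 5 -> 9 -> 13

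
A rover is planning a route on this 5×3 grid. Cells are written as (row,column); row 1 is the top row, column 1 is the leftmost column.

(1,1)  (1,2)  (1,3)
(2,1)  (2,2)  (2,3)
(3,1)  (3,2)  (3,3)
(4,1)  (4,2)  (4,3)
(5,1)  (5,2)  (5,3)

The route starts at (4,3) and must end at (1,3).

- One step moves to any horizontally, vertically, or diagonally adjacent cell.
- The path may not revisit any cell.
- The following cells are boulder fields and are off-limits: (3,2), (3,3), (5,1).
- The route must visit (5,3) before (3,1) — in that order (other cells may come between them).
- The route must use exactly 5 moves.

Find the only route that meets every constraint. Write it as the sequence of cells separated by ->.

The waypoints must appear in the order (5,3), (3,1), with no cell reused.
Route from (4,3): down to (5,3), 2× up-left (reaching (3,1)), 2× up-right (reaching (1,3)) — 5 moves in all.
Check: order respected ((5,3) at step 1, (3,1) at step 3); 5 moves as required.

(4,3) -> (5,3) -> (4,2) -> (3,1) -> (2,2) -> (1,3)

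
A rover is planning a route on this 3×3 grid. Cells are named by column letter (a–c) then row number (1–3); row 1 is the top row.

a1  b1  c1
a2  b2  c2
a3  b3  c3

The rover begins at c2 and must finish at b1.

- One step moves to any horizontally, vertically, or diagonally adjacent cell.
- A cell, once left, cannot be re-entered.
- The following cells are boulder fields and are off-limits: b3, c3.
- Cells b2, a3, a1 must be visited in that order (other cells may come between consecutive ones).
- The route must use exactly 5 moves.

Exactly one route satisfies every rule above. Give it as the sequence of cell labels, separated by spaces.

c2 b2 a3 a2 a1 b1

The waypoints must appear in the order b2, a3, a1, with no cell reused.
Route from c2: left to b2, down-left to a3, 2× up (reaching a1), right to b1 — 5 moves in all.
Check: order respected (b2 at step 1, a3 at step 2, a1 at step 4); 5 moves as required.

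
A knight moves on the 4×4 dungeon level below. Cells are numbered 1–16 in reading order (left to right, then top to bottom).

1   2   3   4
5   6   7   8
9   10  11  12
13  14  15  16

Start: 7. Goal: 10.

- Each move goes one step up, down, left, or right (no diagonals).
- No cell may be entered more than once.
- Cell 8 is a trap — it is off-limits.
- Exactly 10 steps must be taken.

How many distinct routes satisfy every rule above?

Need simple routes of exactly 10 moves from 7 to 10 (Manhattan distance 2, so 4 moves are spent on a detour and 4 undoing it).
Enumerating: 7 3 2 6 5 9 13 14 15 11 10 | 7 3 2 1 5 9 13 14 15 11 10 | 7 11 15 14 13 9 5 1 2 6 10 | 7 11 12 16 15 14 13 9 5 6 10 | 7 6 2 1 5 9 13 14 15 11 10 | 7 6 5 9 13 14 15 16 12 11 10.
That gives 6 routes.

6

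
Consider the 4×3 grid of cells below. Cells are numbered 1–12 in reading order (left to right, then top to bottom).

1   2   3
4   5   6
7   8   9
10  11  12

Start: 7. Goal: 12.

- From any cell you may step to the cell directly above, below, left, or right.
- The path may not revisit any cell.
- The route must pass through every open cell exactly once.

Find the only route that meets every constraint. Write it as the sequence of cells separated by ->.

Need to visit all 12 open cells exactly once, starting at 7 and ending at 12.
Route from 7: down to 10, right to 11, 2× up (reaching 5), left to 4, up to 1, 2× right (reaching 3), 3× down (reaching 12) — 11 moves in all.
Check: all 12 open cells covered.

7 -> 10 -> 11 -> 8 -> 5 -> 4 -> 1 -> 2 -> 3 -> 6 -> 9 -> 12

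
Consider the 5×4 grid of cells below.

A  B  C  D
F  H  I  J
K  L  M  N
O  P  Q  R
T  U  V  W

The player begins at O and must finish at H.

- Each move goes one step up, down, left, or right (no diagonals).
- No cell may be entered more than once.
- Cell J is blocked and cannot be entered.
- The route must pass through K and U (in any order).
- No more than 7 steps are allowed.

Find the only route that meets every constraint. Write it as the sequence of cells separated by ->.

O -> T -> U -> P -> L -> K -> F -> H

Any route must reach K and U and still end at H within 7 moves, so the order of the required stops is forced.
Route from O: down 1 to T, right 1 to U, up 2 to L, left 1 to K, up 1 to F, right 1 to H — 7 moves in all.
Check: all required cells visited; 7 ≤ 7 moves.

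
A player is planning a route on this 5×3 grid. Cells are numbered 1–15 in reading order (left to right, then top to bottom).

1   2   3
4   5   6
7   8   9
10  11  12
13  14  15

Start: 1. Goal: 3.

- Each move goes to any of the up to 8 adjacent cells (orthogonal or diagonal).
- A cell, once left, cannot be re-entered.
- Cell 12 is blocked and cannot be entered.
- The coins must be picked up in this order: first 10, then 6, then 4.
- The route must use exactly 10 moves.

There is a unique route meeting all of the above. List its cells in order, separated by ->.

The waypoints must appear in the order 10, 6, 4, with no cell reused.
Route from 1: down-right to 5, down-left to 7, down to 10, right to 11, up-right to 9, up to 6, down-left to 8, up-left to 4, up-right to 2, right to 3 — 10 moves in all.
Check: order respected (10 at step 3, 6 at step 6, 4 at step 8); 10 moves as required.

1 -> 5 -> 7 -> 10 -> 11 -> 9 -> 6 -> 8 -> 4 -> 2 -> 3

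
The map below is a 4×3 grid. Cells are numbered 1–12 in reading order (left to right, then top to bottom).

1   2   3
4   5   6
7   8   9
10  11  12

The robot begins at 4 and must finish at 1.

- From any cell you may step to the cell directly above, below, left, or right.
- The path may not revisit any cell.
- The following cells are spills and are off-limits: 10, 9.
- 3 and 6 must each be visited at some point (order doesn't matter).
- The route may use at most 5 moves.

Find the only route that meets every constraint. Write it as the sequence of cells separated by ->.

4 -> 5 -> 6 -> 3 -> 2 -> 1

Any route must reach 3 and 6 and still end at 1 within 5 moves, so the order of the required stops is forced.
Route from 4: right 2 to 6, up 1 to 3, left 2 to 1 — 5 moves in all.
Check: all required cells visited; 5 ≤ 5 moves.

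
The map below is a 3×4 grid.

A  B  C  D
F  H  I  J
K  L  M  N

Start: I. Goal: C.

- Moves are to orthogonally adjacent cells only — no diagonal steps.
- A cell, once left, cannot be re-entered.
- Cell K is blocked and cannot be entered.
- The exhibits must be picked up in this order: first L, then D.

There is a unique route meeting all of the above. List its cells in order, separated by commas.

I, H, L, M, N, J, D, C

The waypoints must appear in the order L, D, with no cell reused.
Route from I: left 1 to H, down 1 to L, right 2 to N, up 2 to D, left 1 to C — 7 moves in all.
Check: order respected (L at step 2, D at step 6).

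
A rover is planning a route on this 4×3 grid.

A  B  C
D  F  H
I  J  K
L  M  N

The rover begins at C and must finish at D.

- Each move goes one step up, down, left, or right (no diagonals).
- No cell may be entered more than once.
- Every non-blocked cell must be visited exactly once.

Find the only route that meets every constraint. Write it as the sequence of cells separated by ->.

Need to visit all 12 open cells exactly once, starting at C and ending at D.
Cell L has only two open neighbours (I and M), so the path must pass straight through it: one of those is the cell it's entered from and the other is where it exits.
Route from C: 3× down (reaching N), 2× left (reaching L), up to I, right to J, 2× up (reaching B), left to A, down to D — 11 moves in all.
Check: all 12 open cells covered.

C -> H -> K -> N -> M -> L -> I -> J -> F -> B -> A -> D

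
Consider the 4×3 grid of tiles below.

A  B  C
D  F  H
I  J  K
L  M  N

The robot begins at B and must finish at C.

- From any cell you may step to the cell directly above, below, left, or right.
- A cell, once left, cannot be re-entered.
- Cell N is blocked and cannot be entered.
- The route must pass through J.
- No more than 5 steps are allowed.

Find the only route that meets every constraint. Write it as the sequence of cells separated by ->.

The budget equals the shortest possible length, so every move has to be on a shortest route through the required cells.
Route from B: 2× down (reaching J), right to K, 2× up (reaching C) — 5 moves in all.
Check: all required cells visited; 5 ≤ 5 moves.

B -> F -> J -> K -> H -> C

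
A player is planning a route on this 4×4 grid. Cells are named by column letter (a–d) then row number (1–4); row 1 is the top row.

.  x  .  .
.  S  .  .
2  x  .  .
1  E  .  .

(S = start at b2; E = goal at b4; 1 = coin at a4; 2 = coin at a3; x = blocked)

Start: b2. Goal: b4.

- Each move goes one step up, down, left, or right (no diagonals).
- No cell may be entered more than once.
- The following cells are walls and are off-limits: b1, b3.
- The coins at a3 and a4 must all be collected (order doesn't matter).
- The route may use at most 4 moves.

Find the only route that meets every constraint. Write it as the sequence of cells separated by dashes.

b2 - a2 - a3 - a4 - b4

The budget equals the shortest possible length, so every move has to be on a shortest route through the required cells.
Route from b2: left 1 to a2, down 2 to a4, right 1 to b4 — 4 moves in all.
Check: all required cells visited; 4 ≤ 4 moves.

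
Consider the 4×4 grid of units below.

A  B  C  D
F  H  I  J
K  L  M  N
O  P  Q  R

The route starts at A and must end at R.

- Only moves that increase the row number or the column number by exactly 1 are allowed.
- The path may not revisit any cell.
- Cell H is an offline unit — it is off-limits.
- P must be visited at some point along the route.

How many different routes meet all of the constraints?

A right/down-only route from A to R makes exactly 3 down-moves and 3 right-moves in some order.
With no other constraints that would be C(6,3) = 20 routes.
Split at P and multiply the segment counts (each segment already excludes blocked cells): A→P: 2; P→R: 1; product = 2.
That gives 2 routes.

2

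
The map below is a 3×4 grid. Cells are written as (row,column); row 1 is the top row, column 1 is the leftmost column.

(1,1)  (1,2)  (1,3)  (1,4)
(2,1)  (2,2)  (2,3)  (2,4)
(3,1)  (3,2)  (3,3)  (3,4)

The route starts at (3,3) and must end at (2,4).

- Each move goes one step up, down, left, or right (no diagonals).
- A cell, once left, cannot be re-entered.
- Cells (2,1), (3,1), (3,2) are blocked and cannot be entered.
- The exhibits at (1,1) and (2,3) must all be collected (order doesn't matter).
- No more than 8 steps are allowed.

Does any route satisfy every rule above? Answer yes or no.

no

(1,1) must be visited but has only one open neighbour ((1,2)), and it is neither the start nor the goal — the route would have to enter and leave through (1,2), re-entering it.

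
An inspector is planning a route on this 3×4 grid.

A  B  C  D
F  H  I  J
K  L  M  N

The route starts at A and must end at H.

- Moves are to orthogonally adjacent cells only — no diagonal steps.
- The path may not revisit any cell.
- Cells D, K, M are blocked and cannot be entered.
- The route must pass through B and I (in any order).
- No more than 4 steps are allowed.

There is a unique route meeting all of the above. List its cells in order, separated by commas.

A, B, C, I, H

The budget equals the shortest possible length, so every move has to be on a shortest route through the required cells.
Route from A: right 2 to C, down 1 to I, left 1 to H — 4 moves in all.
Check: all required cells visited; 4 ≤ 4 moves.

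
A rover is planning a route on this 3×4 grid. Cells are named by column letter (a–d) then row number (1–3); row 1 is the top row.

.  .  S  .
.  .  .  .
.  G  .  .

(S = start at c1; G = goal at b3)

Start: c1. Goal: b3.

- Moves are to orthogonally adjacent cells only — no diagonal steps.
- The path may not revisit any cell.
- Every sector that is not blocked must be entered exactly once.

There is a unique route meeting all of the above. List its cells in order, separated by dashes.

Need to visit all 12 open cells exactly once, starting at c1 and ending at b3.
Cell a1 has only two open neighbours (a2 and b1), so the path must pass straight through it: one of those is the cell it's entered from and the other is where it exits.
Route from c1: right 1 to d1, down 2 to d3, left 1 to c3, up 1 to c2, left 1 to b2, up 1 to b1, left 1 to a1, down 2 to a3, right 1 to b3 — 11 moves in all.
Check: all 12 open cells covered.

c1 - d1 - d2 - d3 - c3 - c2 - b2 - b1 - a1 - a2 - a3 - b3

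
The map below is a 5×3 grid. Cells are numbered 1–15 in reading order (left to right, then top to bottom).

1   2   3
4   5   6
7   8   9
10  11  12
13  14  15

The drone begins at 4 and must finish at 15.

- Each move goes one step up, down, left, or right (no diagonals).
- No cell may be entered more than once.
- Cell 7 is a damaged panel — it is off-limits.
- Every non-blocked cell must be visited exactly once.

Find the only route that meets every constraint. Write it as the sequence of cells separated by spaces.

Need to visit all 14 open cells exactly once, starting at 4 and ending at 15.
Cell 3 has only two open neighbours (6 and 2), so the path must pass straight through it: one of those is the cell it's entered from and the other is where it exits.
Route from 4: up to 1, 2× right (reaching 3), down to 6, left to 5, down to 8, right to 9, down to 12, 2× left (reaching 10), down to 13, 2× right (reaching 15) — 13 moves in all.
Check: all 14 open cells covered.

4 1 2 3 6 5 8 9 12 11 10 13 14 15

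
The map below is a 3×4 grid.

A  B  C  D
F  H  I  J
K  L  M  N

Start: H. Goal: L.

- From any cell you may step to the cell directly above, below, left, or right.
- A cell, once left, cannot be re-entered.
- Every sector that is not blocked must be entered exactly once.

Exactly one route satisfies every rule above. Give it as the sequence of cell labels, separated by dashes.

H - I - M - N - J - D - C - B - A - F - K - L

Need to visit all 12 open cells exactly once, starting at H and ending at L.
Cell N has only two open neighbours (J and M), so the path must pass straight through it: one of those is the cell it's entered from and the other is where it exits.
Route from H: right to I, down to M, right to N, 2× up (reaching D), 3× left (reaching A), 2× down (reaching K), right to L — 11 moves in all.
Check: all 12 open cells covered.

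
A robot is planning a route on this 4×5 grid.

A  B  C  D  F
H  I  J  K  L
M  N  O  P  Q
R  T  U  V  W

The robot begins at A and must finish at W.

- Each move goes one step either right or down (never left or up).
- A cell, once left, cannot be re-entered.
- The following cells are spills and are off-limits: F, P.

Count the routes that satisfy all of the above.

A right/down-only route from A to W makes exactly 3 down-moves and 4 right-moves in some order.
With no other constraints that would be C(7,3) = 35 routes.
Subtract routes through each blocked cell (inclusion–exclusion for overlaps): − through F: 1 − through P: 20 → 14.
That gives 14 routes.

14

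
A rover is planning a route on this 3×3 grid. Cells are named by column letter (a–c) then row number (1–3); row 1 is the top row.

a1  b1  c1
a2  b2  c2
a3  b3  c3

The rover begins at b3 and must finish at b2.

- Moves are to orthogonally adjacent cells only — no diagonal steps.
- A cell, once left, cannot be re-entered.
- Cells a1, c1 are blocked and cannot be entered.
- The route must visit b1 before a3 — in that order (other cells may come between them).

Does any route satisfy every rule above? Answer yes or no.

b1 must be visited but has only one open neighbour (b2), and it is neither the start nor the goal — the route would have to enter and leave through b2, re-entering it.

no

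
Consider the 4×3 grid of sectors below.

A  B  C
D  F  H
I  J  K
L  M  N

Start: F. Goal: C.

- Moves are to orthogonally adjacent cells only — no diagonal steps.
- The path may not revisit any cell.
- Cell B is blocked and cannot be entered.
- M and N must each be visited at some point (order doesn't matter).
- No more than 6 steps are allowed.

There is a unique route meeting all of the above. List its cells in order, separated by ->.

The budget equals the shortest possible length, so every move has to be on a shortest route through the required cells.
Route from F: 2× down (reaching M), right to N, 3× up (reaching C) — 6 moves in all.
Check: all required cells visited; 6 ≤ 6 moves.

F -> J -> M -> N -> K -> H -> C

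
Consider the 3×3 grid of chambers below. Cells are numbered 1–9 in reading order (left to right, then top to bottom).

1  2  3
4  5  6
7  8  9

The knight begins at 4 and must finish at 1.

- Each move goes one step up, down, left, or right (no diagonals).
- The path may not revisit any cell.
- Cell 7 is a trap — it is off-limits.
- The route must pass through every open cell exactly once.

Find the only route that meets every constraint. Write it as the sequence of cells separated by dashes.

Need to visit all 8 open cells exactly once, starting at 4 and ending at 1.
Route from 4: right 1 to 5, down 1 to 8, right 1 to 9, up 2 to 3, left 2 to 1 — 7 moves in all.
Check: all 8 open cells covered.

4 - 5 - 8 - 9 - 6 - 3 - 2 - 1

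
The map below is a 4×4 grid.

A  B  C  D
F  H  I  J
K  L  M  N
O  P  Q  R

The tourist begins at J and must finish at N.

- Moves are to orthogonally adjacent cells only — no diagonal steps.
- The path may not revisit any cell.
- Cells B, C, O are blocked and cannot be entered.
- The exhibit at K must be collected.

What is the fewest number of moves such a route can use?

Any route passes through K somewhere between J and N. Summing Manhattan distances along the two legs (J → K → N) gives a lower bound of 4 + 3 = 7 moves.
A route of 7 moves achieves this: J → I → H → F → K → L → M → N.
Since 7 matches the lower bound, it is optimal.

7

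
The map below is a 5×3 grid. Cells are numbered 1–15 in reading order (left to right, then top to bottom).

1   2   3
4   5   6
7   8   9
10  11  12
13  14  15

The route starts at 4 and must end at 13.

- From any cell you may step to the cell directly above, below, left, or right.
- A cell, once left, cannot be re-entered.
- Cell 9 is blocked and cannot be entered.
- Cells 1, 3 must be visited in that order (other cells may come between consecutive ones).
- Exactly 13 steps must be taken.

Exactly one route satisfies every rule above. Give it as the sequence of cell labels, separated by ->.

The waypoints must appear in the order 1, 3, with no cell reused.
Route from 4: up 1 to 1, right 2 to 3, down 1 to 6, left 1 to 5, down 1 to 8, left 1 to 7, down 1 to 10, right 2 to 12, down 1 to 15, left 2 to 13 — 13 moves in all.
Check: order respected (1 at step 1, 3 at step 3); 13 moves as required.

4 -> 1 -> 2 -> 3 -> 6 -> 5 -> 8 -> 7 -> 10 -> 11 -> 12 -> 15 -> 14 -> 13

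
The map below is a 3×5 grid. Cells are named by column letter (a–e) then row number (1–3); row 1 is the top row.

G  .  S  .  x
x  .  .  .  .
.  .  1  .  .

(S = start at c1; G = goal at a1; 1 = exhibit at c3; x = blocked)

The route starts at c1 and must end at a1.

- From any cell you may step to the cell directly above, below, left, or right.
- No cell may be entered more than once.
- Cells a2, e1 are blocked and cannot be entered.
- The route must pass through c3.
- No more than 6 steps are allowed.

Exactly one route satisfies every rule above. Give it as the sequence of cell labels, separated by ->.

The budget equals the shortest possible length, so every move has to be on a shortest route through the required cells.
Route from c1: down 2 to c3, left 1 to b3, up 2 to b1, left 1 to a1 — 6 moves in all.
Check: all required cells visited; 6 ≤ 6 moves.

c1 -> c2 -> c3 -> b3 -> b2 -> b1 -> a1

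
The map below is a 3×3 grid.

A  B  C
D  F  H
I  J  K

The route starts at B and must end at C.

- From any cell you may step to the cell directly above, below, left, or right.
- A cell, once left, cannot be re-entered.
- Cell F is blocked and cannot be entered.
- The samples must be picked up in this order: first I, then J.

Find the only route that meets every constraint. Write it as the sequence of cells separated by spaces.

The waypoints must appear in the order I, J, with no cell reused.
Route from B: left 1 to A, down 2 to I, right 2 to K, up 2 to C — 7 moves in all.
Check: order respected (I at step 3, J at step 4).

B A D I J K H C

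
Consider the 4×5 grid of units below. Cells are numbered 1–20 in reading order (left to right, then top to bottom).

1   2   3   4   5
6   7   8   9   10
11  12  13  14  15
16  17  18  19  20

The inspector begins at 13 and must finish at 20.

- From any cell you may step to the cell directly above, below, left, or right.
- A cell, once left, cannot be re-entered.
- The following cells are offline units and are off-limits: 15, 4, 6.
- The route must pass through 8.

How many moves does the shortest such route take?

Any route passes through 8 somewhere between 13 and 20. Summing Manhattan distances along the two legs (13 → 8 → 20) gives a lower bound of 1 + 4 = 5 moves.
A route of 5 moves achieves this: 13 → 8 → 9 → 14 → 19 → 20.
Since 5 matches the lower bound, it is optimal.

5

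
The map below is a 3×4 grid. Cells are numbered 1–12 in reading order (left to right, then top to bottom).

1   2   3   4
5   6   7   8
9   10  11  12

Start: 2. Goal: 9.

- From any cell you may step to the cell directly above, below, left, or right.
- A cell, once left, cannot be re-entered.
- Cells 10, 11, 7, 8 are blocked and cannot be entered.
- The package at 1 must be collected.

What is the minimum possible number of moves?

Any route passes through 1 somewhere between 2 and 9. Summing Manhattan distances along the two legs (2 → 1 → 9) gives a lower bound of 1 + 2 = 3 moves.
A route of 3 moves achieves this: 2 → 1 → 5 → 9.
Since 3 matches the lower bound, it is optimal.

3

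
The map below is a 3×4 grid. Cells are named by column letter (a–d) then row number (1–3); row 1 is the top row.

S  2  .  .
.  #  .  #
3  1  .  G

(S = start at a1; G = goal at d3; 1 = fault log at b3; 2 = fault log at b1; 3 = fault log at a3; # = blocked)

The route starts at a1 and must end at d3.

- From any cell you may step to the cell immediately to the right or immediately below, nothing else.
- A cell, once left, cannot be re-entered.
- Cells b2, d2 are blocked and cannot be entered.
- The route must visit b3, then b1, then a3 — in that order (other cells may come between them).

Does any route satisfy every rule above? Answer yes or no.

b1 lies above b3, so going from b3 to b1 would need an upward move — but moves only go right/down, so b3 cannot be visited before b1.

no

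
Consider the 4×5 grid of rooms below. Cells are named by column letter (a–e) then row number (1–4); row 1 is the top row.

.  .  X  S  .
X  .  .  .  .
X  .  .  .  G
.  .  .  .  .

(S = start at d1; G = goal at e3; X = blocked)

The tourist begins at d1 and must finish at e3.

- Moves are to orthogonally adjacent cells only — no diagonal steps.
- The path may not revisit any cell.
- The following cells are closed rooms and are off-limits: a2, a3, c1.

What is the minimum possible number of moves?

3

The Manhattan distance from d1 to e3 is |1−3| + |4−5| = 3, so at least 3 moves are needed.
A route of 3 moves achieves this: d1 → d2 → d3 → e3.
Since 3 matches the lower bound, it is optimal.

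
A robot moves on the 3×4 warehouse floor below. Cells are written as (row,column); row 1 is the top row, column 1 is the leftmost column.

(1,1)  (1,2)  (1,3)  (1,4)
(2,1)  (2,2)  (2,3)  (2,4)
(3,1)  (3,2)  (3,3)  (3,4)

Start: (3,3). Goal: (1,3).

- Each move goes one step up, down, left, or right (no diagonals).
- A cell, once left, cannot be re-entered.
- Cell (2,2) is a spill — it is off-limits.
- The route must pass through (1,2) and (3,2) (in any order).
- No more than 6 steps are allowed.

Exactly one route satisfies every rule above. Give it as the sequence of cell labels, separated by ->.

(3,3) -> (3,2) -> (3,1) -> (2,1) -> (1,1) -> (1,2) -> (1,3)

Any route must reach (1,2) and (3,2) and still end at (1,3) within 6 moves, so the order of the required stops is forced.
Route from (3,3): 2× left (reaching (3,1)), 2× up (reaching (1,1)), 2× right (reaching (1,3)) — 6 moves in all.
Check: all required cells visited; 6 ≤ 6 moves.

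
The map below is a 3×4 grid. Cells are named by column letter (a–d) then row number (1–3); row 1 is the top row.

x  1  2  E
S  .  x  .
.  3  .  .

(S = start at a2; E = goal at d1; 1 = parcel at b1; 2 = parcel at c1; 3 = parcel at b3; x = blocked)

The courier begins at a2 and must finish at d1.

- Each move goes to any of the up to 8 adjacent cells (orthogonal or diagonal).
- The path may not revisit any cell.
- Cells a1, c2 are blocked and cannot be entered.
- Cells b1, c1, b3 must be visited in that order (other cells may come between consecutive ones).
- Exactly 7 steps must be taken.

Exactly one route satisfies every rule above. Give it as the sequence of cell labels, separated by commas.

a2, b1, c1, b2, b3, c3, d2, d1

The waypoints must appear in the order b1, c1, b3, with no cell reused.
Route from a2: up-right 1 to b1, right 1 to c1, down-left 1 to b2, down 1 to b3, right 1 to c3, up-right 1 to d2, up 1 to d1 — 7 moves in all.
Check: order respected (1 at step 1, 2 at step 2, 3 at step 4); 7 moves as required.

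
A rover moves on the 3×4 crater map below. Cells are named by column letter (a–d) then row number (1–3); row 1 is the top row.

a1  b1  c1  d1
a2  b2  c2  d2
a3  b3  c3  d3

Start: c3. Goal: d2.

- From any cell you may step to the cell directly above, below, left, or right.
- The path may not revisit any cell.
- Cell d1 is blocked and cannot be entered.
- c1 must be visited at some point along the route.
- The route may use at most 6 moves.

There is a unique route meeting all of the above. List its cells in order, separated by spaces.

c3 b3 b2 b1 c1 c2 d2

The 6-move cap with required stops at c1 leaves no slack for detours.
Route from c3: left to b3, 2× up (reaching b1), right to c1, down to c2, right to d2 — 6 moves in all.
Check: all required cells visited; 6 ≤ 6 moves.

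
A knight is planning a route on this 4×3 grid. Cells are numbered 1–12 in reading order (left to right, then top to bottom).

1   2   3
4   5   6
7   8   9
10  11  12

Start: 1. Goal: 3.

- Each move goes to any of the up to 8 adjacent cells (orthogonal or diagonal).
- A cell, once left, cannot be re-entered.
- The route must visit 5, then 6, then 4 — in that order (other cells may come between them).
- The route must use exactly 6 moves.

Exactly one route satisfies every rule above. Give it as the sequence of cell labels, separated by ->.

The waypoints must appear in the order 5, 6, 4, with no cell reused.
Route from 1: down-right to 5, right to 6, down-left to 8, up-left to 4, up-right to 2, right to 3 — 6 moves in all.
Check: order respected (5 at step 1, 6 at step 2, 4 at step 4); 6 moves as required.

1 -> 5 -> 6 -> 8 -> 4 -> 2 -> 3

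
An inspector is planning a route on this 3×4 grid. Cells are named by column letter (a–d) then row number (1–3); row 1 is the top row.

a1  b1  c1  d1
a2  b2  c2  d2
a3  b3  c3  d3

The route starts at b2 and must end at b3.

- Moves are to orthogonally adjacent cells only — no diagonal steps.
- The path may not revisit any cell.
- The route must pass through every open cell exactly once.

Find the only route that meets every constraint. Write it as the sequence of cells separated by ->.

b2 -> c2 -> c3 -> d3 -> d2 -> d1 -> c1 -> b1 -> a1 -> a2 -> a3 -> b3

Need to visit all 12 open cells exactly once, starting at b2 and ending at b3.
Cell d3 has only two open neighbours (d2 and c3), so the path must pass straight through it: one of those is the cell it's entered from and the other is where it exits.
Route from b2: right 1 to c2, down 1 to c3, right 1 to d3, up 2 to d1, left 3 to a1, down 2 to a3, right 1 to b3 — 11 moves in all.
Check: all 12 open cells covered.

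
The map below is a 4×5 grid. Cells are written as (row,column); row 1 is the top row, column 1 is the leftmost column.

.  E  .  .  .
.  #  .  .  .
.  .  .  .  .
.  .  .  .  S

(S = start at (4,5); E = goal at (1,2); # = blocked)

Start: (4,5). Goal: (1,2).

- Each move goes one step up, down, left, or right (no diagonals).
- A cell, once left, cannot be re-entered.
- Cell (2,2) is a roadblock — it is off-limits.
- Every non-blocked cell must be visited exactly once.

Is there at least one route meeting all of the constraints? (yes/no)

yes

One route that works: (4,5) → (3,5) → (2,5) → (1,5) → (1,4) → (1,3) → (2,3) → (2,4) → (3,4) → (4,4) → (4,3) → (3,3) → (3,2) → (4,2) → (4,1) → (3,1) → (2,1) → (1,1) → (1,2).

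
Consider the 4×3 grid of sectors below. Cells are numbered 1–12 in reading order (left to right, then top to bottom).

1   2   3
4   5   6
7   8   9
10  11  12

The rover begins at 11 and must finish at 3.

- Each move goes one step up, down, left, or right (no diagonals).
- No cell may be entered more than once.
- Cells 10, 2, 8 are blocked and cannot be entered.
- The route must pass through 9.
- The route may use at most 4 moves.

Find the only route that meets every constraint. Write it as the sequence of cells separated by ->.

11 -> 12 -> 9 -> 6 -> 3

The 4-move cap with required stops at 9 leaves no slack for detours.
Route from 11: right 1 to 12, up 3 to 3 — 4 moves in all.
Check: all required cells visited; 4 ≤ 4 moves.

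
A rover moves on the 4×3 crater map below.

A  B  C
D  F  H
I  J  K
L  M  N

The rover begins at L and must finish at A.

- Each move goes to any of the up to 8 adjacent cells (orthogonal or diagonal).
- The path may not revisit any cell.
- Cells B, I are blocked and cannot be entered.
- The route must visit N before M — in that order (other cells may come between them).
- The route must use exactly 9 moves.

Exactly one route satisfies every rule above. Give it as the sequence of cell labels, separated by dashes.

L - J - N - M - K - H - C - F - D - A

The waypoints must appear in the order N, M, with no cell reused.
Route from L: up-right 1 to J, down-right 1 to N, left 1 to M, up-right 1 to K, up 2 to C, down-left 1 to F, left 1 to D, up 1 to A — 9 moves in all.
Check: order respected (N at step 2, M at step 3); 9 moves as required.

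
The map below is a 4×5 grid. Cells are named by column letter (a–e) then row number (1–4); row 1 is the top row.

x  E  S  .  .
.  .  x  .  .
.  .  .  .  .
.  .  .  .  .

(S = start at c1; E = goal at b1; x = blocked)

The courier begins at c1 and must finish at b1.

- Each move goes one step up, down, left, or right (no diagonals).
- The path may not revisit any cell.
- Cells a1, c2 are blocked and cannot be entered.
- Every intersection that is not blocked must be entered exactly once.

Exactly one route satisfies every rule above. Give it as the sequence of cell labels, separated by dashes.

Need to visit all 18 open cells exactly once, starting at c1 and ending at b1.
Cell e4 has only two open neighbours (e3 and d4), so the path must pass straight through it: one of those is the cell it's entered from and the other is where it exits.
Route from c1: right 2 to e1, down 1 to e2, left 1 to d2, down 1 to d3, right 1 to e3, down 1 to e4, left 2 to c4, up 1 to c3, left 1 to b3, down 1 to b4, left 1 to a4, up 2 to a2, right 1 to b2, up 1 to b1 — 17 moves in all.
Check: all 18 open cells covered.

c1 - d1 - e1 - e2 - d2 - d3 - e3 - e4 - d4 - c4 - c3 - b3 - b4 - a4 - a3 - a2 - b2 - b1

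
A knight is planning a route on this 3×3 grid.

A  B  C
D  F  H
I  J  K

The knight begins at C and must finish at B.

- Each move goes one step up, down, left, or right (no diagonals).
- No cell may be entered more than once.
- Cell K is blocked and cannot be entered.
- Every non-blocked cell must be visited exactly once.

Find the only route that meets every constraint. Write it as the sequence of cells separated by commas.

C, H, F, J, I, D, A, B

Need to visit all 8 open cells exactly once, starting at C and ending at B.
Route from C: down 1 to H, left 1 to F, down 1 to J, left 1 to I, up 2 to A, right 1 to B — 7 moves in all.
Check: all 8 open cells covered.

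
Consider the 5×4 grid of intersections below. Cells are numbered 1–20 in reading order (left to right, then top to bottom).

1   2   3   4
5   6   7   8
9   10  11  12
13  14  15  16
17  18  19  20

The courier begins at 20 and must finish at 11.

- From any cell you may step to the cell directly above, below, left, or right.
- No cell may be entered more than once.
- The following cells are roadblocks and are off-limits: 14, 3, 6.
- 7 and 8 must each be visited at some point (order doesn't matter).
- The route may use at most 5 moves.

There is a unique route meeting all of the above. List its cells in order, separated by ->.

20 -> 16 -> 12 -> 8 -> 7 -> 11

Any route must reach 7 and 8 and still end at 11 within 5 moves, so the order of the required stops is forced.
Route from 20: 3× up (reaching 8), left to 7, down to 11 — 5 moves in all.
Check: all required cells visited; 5 ≤ 5 moves.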